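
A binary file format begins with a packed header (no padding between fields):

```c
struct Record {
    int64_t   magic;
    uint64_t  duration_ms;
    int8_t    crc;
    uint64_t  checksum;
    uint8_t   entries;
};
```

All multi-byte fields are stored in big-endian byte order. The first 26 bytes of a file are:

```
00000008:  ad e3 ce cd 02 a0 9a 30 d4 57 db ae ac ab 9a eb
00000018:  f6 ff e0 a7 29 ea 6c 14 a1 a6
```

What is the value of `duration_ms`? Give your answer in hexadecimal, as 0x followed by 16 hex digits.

`duration_ms` follows `magic` (8 bytes), so it starts at byte offset 8 and occupies 8 bytes.
Bytes at offsets 8..15: D4 57 DB AE AC AB 9A EB.
Big-endian stores the most-significant byte at the lowest address.
The bytes are already most-significant first: 0xD457DBAEACAB9AEB.

0xD457DBAEACAB9AEB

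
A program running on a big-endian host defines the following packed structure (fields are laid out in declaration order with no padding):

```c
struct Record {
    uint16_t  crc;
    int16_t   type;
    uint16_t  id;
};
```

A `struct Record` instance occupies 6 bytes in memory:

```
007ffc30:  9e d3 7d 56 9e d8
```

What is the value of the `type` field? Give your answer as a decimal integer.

32086

`type` follows `crc` (2 bytes), so it starts at byte offset 2 and occupies 2 bytes.
Bytes at offsets 2..3: 7D 56.
In big-endian order the high byte comes first in memory.
The bytes are already most-significant first: 0x7D56.
0x7D56 = 32086.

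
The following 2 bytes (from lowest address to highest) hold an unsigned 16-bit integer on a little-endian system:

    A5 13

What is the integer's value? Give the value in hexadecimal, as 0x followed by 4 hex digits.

0x13A5

Little-endian stores the least-significant byte at the lowest address.
Reassemble most-significant byte first: 13 A5 → 0x13A5.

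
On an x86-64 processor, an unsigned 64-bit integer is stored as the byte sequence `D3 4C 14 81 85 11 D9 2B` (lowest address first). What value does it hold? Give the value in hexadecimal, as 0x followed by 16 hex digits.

Little-endian stores the least-significant byte at the lowest address.
Reassemble most-significant byte first: 2B D9 11 85 81 14 4C D3 → 0x2BD9118581144CD3.

0x2BD9118581144CD3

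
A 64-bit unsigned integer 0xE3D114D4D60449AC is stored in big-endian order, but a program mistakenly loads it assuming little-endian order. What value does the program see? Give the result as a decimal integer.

Stored big-endian, the bytes at ascending addresses are E3 D1 14 D4 D6 04 49 AC.
Read back as little-endian, the first byte is least significant, giving 0xAC4904D6D414D1E3.
0xAC4904D6D414D1E3 = 12414459168551129571.

12414459168551129571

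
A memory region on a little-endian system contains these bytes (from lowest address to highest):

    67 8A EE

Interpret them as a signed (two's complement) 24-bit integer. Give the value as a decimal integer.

-1144217

In little-endian order the low byte comes first in memory.
Reassemble most-significant byte first: EE 8A 67 → 0xEE8A67.
Top bit is set, so as a signed 24-bit value this is 0xEE8A67 − 2^24 = -1144217.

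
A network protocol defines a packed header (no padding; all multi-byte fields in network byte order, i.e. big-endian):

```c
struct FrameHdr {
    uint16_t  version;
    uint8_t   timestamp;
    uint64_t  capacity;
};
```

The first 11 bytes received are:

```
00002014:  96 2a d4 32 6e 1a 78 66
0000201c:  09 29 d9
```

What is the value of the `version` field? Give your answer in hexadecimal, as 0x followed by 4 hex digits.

0x962A

`version` is the first field, at byte offset 0, occupying 2 bytes.
Bytes at offsets 0..1: 96 2A.
In big-endian order the high byte comes first in memory.
The bytes are already most-significant first: 0x962A.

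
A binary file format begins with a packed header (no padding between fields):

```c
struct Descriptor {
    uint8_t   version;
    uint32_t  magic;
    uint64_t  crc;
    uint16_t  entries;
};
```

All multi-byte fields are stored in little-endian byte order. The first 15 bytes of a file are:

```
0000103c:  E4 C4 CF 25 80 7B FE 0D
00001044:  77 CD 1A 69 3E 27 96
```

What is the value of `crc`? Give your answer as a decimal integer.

4497155172674174587

`crc` follows `version` (1 B), `magic` (4 B), so it starts at offset 1 + 4 = 5 and occupies 8 bytes.
Bytes at offsets 5..12: 7B FE 0D 77 CD 1A 69 3E.
Little-endian: lowest address holds the least-significant byte.
Reassemble most-significant byte first: 3E 69 1A CD 77 0D FE 7B → 0x3E691ACD770DFE7B.
0x3E691ACD770DFE7B = 4497155172674174587.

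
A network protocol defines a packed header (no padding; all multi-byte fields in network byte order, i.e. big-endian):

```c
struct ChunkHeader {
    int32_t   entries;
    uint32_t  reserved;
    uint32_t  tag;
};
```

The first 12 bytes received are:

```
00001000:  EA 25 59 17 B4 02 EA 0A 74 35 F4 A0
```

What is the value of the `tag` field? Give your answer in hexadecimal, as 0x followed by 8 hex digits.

`tag` follows `entries` (4 B), `reserved` (4 B), so it starts at offset 4 + 4 = 8 and occupies 4 bytes.
Bytes at offsets 8..11: 74 35 F4 A0.
In big-endian order the high byte comes first in memory.
The bytes are already most-significant first: 0x7435F4A0.

0x7435F4A0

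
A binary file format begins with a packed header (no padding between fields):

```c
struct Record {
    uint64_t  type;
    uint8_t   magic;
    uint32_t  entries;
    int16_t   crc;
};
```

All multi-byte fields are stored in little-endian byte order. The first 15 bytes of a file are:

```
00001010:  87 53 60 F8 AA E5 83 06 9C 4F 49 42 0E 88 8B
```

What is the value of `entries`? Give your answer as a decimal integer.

`entries` follows `type` (8 B), `magic` (1 B), so it starts at offset 8 + 1 = 9 and occupies 4 bytes.
Bytes at offsets 9..12: 4F 49 42 0E.
In little-endian order the low byte comes first in memory.
Reassemble most-significant byte first: 0E 42 49 4F → 0x0E42494F.
0x0E42494F = 239225167.

239225167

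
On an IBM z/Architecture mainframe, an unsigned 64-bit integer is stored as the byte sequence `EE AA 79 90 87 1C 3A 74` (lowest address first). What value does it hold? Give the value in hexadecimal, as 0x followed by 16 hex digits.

Big-endian stores the most-significant byte at the lowest address.
The bytes are already most-significant first: 0xEEAA7990871C3A74.

0xEEAA7990871C3A74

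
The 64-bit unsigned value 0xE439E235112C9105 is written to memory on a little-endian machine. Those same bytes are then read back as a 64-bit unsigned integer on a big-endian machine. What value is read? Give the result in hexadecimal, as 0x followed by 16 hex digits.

0x05912C1135E239E4

Stored little-endian, the bytes at ascending addresses are 05 91 2C 11 35 E2 39 E4.
Read back as big-endian, the last byte is least significant, giving 0x05912C1135E239E4.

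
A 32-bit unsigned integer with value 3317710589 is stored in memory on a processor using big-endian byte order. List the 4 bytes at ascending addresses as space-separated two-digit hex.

C5 C0 3E FD

3317710589 in hexadecimal, padded to 32 bits, is 0xC5C03EFD.
Split into bytes (most-significant first): C5 C0 3E FD.
Big-endian stores the most-significant byte at the lowest address.
So the memory order matches the most-significant-first order: C5 C0 3E FD.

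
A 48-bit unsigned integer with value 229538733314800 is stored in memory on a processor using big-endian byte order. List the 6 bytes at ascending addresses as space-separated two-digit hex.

D0 C3 A6 A9 52 F0

229538733314800 in hexadecimal, padded to 48 bits, is 0xD0C3A6A952F0.
Split into bytes (most-significant first): D0 C3 A6 A9 52 F0.
Big-endian stores the most-significant byte at the lowest address.
So the memory order matches the most-significant-first order: D0 C3 A6 A9 52 F0.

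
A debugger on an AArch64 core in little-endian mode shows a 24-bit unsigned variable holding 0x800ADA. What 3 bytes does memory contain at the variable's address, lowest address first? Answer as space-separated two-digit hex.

Split into bytes (most-significant first): 80 0A DA.
Little-endian: lowest address holds the least-significant byte.
So at ascending addresses the bytes are DA 0A 80.

DA 0A 80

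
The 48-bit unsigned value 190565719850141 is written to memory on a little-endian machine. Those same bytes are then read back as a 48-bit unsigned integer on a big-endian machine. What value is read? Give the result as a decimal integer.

173430939472301

190565719850141 in 48-bit hexadecimal is 0xAD518A09BC9D.
Stored little-endian, the bytes at ascending addresses are 9D BC 09 8A 51 AD.
Read back as big-endian, the last byte is least significant, giving 0x9DBC098A51AD.
0x9DBC098A51AD = 173430939472301.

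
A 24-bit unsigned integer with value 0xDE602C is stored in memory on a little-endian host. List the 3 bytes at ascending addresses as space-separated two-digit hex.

2C 60 DE

Split into bytes (most-significant first): DE 60 2C.
Little-endian: lowest address holds the least-significant byte.
So at ascending addresses the bytes are 2C 60 DE.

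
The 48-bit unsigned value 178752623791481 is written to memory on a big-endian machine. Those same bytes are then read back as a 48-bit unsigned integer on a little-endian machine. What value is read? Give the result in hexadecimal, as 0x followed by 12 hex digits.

178752623791481 in 48-bit hexadecimal is 0xA29316A4CD79.
Stored big-endian, the bytes at ascending addresses are A2 93 16 A4 CD 79.
Read back as little-endian, the first byte is least significant, giving 0x79CDA41693A2.

0x79CDA41693A2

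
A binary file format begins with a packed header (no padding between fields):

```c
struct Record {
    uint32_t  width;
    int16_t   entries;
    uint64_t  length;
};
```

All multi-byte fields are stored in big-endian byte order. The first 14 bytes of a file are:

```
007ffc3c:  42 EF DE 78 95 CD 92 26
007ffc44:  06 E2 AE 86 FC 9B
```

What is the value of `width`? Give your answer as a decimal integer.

1123016312

`width` is the first field, at byte offset 0, occupying 4 bytes.
Bytes at offsets 0..3: 42 EF DE 78.
In big-endian order the high byte comes first in memory.
The bytes are already most-significant first: 0x42EFDE78.
0x42EFDE78 = 1123016312.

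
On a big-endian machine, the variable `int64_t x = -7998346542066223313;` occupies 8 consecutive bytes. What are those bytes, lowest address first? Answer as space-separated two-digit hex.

91 00 2A 32 71 AB 37 2F

Two's complement of -7998346542066223313 in 64 bits: 7998346542066223313 = 0x6EFFD5CD8E54C8D1; invert → 0x91002A3271AB372E; add 1 → 0x91002A3271AB372F.
Split into bytes (most-significant first): 91 00 2A 32 71 AB 37 2F.
Big-endian stores the most-significant byte at the lowest address.
So the memory order matches the most-significant-first order: 91 00 2A 32 71 AB 37 2F.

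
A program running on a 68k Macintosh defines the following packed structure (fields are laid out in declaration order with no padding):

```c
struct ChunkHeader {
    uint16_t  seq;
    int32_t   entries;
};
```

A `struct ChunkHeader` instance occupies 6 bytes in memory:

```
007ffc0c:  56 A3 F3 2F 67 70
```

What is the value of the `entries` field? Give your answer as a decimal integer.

-214997136

`entries` follows `seq` (2 bytes), so it starts at byte offset 2 and occupies 4 bytes.
Bytes at offsets 2..5: F3 2F 67 70.
Big-endian stores the most-significant byte at the lowest address.
The bytes are already most-significant first: 0xF32F6770.
Top bit is set, so as a signed 32-bit value this is 0xF32F6770 − 2^32 = -214997136.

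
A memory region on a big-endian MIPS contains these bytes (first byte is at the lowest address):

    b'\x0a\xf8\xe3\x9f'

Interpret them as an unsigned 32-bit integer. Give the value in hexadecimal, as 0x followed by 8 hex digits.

0x0AF8E39F

Big-endian: lowest address holds the most-significant byte.
The bytes are already most-significant first: 0x0AF8E39F.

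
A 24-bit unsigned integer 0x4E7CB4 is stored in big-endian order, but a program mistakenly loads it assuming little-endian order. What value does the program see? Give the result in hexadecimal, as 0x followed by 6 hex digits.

0xB47C4E

Stored big-endian, the bytes at ascending addresses are 4E 7C B4.
Read back as little-endian, the first byte is least significant, giving 0xB47C4E.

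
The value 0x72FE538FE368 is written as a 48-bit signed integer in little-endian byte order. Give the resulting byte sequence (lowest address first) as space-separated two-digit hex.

Split into bytes (most-significant first): 72 FE 53 8F E3 68.
Little-endian stores the least-significant byte at the lowest address.
So at ascending addresses the bytes are 68 E3 8F 53 FE 72.

68 E3 8F 53 FE 72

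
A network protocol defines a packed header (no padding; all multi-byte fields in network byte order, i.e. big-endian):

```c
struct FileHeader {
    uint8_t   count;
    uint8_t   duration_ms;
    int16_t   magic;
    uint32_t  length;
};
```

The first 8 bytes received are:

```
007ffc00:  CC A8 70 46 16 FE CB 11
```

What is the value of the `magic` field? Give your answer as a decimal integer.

`magic` follows `count` (1 B), `duration_ms` (1 B), so it starts at offset 1 + 1 = 2 and occupies 2 bytes.
Bytes at offsets 2..3: 70 46.
Big-endian stores the most-significant byte at the lowest address.
The bytes are already most-significant first: 0x7046.
0x7046 = 28742.

28742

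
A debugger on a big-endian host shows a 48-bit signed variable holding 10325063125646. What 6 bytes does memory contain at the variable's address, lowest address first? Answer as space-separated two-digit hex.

10325063125646 in hexadecimal, padded to 48 bits, is 0x0963FDB84A8E.
Split into bytes (most-significant first): 09 63 FD B8 4A 8E.
Big-endian: lowest address holds the most-significant byte.
So the memory order matches the most-significant-first order: 09 63 FD B8 4A 8E.

09 63 FD B8 4A 8E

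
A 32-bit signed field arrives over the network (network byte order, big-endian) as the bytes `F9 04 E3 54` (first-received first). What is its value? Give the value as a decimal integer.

Big-endian: lowest address holds the most-significant byte.
The bytes are already most-significant first: 0xF904E354.
Top bit is set, so as a signed 32-bit value this is 0xF904E354 − 2^32 = -117120172.

-117120172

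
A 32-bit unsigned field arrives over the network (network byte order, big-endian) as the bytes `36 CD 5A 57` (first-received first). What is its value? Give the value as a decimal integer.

919427671

In big-endian order the high byte comes first in memory.
The bytes are already most-significant first: 0x36CD5A57.
0x36CD5A57 = 919427671.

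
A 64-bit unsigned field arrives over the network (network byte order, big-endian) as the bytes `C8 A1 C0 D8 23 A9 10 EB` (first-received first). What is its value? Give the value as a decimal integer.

In big-endian order the high byte comes first in memory.
The bytes are already most-significant first: 0xC8A1C0D823A910EB.
0xC8A1C0D823A910EB = 14457048313379754219.

14457048313379754219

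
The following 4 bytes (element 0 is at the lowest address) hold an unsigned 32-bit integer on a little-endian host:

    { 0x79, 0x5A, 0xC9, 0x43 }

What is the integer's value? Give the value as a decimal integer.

1137269369

Little-endian stores the least-significant byte at the lowest address.
Reassemble most-significant byte first: 43 C9 5A 79 → 0x43C95A79.
0x43C95A79 = 1137269369.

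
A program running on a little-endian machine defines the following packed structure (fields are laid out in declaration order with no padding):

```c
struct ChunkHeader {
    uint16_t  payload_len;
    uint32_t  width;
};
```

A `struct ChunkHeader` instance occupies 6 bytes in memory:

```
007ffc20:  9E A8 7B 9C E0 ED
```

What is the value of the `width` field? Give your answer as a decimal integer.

3990920315

`width` follows `payload_len` (2 bytes), so it starts at byte offset 2 and occupies 4 bytes.
Bytes at offsets 2..5: 7B 9C E0 ED.
Little-endian stores the least-significant byte at the lowest address.
Reassemble most-significant byte first: ED E0 9C 7B → 0xEDE09C7B.
0xEDE09C7B = 3990920315.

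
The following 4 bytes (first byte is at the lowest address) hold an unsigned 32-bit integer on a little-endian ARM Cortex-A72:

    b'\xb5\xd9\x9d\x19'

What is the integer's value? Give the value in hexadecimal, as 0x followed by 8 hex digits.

In little-endian order the low byte comes first in memory.
Reassemble most-significant byte first: 19 9D D9 B5 → 0x199DD9B5.

0x199DD9B5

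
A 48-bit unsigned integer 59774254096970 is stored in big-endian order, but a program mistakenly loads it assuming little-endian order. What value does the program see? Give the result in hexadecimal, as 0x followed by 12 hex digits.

0x4AA22E475D36

59774254096970 in 48-bit hexadecimal is 0x365D472EA24A.
Stored big-endian, the bytes at ascending addresses are 36 5D 47 2E A2 4A.
Read back as little-endian, the first byte is least significant, giving 0x4AA22E475D36.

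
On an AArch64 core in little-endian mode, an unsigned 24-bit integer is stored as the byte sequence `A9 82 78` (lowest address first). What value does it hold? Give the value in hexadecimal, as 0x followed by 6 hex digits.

Little-endian: lowest address holds the least-significant byte.
Reassemble most-significant byte first: 78 82 A9 → 0x7882A9.

0x7882A9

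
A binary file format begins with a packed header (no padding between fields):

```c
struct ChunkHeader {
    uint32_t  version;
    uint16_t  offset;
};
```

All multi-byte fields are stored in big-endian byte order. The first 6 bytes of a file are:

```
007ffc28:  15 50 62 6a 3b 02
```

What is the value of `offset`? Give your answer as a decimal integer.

15106

`offset` follows `version` (4 bytes), so it starts at byte offset 4 and occupies 2 bytes.
Bytes at offsets 4..5: 3B 02.
In big-endian order the high byte comes first in memory.
The bytes are already most-significant first: 0x3B02.
0x3B02 = 15106.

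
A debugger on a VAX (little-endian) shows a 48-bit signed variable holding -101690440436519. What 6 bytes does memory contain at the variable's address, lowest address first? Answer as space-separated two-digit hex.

D9 B4 6B 59 83 A3

Two's complement of -101690440436519 in 48 bits: 101690440436519 = 0x5C7CA6944B27; invert → 0xA383596BB4D8; add 1 → 0xA383596BB4D9.
Split into bytes (most-significant first): A3 83 59 6B B4 D9.
Little-endian: lowest address holds the least-significant byte.
So at ascending addresses the bytes are D9 B4 6B 59 83 A3.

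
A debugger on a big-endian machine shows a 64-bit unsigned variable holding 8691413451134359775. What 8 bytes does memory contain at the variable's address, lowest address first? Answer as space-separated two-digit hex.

8691413451134359775 in hexadecimal, padded to 64 bits, is 0x789E1A7C16EA58DF.
Split into bytes (most-significant first): 78 9E 1A 7C 16 EA 58 DF.
Big-endian stores the most-significant byte at the lowest address.
So the memory order matches the most-significant-first order: 78 9E 1A 7C 16 EA 58 DF.

78 9E 1A 7C 16 EA 58 DF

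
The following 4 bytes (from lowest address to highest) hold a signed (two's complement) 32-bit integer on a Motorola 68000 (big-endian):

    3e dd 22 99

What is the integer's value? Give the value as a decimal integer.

1054679705

In big-endian order the high byte comes first in memory.
The bytes are already most-significant first: 0x3EDD2299.
0x3EDD2299 = 1054679705.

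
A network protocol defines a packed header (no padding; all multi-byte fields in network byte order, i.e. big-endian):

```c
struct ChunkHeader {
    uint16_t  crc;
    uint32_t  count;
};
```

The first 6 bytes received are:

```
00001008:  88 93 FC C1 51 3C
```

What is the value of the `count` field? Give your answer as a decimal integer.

`count` follows `crc` (2 bytes), so it starts at byte offset 2 and occupies 4 bytes.
Bytes at offsets 2..5: FC C1 51 3C.
Big-endian: lowest address holds the most-significant byte.
The bytes are already most-significant first: 0xFCC1513C.
0xFCC1513C = 4240527676.

4240527676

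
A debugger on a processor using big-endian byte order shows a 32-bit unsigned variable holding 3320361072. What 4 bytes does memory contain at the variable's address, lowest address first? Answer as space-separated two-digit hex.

C5 E8 B0 70

3320361072 in hexadecimal, padded to 32 bits, is 0xC5E8B070.
Split into bytes (most-significant first): C5 E8 B0 70.
In big-endian order the high byte comes first in memory.
So the memory order matches the most-significant-first order: C5 E8 B0 70.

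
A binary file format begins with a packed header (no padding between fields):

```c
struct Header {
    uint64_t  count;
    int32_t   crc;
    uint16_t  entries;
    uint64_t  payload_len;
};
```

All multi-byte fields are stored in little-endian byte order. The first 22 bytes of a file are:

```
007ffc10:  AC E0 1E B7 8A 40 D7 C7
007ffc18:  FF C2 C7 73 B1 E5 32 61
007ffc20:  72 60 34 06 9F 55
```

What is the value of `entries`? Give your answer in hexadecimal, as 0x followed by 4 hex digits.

`entries` follows `count` (8 B), `crc` (4 B), so it starts at offset 8 + 4 = 12 and occupies 2 bytes.
Bytes at offsets 12..13: B1 E5.
Little-endian stores the least-significant byte at the lowest address.
Reassemble most-significant byte first: E5 B1 → 0xE5B1.

0xE5B1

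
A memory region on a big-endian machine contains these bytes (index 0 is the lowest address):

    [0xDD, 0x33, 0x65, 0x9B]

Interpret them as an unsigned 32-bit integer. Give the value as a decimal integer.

Big-endian: lowest address holds the most-significant byte.
The bytes are already most-significant first: 0xDD33659B.
0xDD33659B = 3711133083.

3711133083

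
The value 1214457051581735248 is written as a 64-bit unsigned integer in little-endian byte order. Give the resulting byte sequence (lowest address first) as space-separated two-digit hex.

1214457051581735248 in hexadecimal, padded to 64 bits, is 0x10DA9E41027F6150.
Split into bytes (most-significant first): 10 DA 9E 41 02 7F 61 50.
In little-endian order the low byte comes first in memory.
So at ascending addresses the bytes are 50 61 7F 02 41 9E DA 10.

50 61 7F 02 41 9E DA 10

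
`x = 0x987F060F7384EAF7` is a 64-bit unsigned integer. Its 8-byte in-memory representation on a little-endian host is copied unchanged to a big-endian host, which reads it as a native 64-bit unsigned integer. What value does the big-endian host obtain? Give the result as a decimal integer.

Stored little-endian, the bytes at ascending addresses are F7 EA 84 73 0F 06 7F 98.
Read back as big-endian, the last byte is least significant, giving 0xF7EA84730F067F98.
0xF7EA84730F067F98 = 17864236501626683288.

17864236501626683288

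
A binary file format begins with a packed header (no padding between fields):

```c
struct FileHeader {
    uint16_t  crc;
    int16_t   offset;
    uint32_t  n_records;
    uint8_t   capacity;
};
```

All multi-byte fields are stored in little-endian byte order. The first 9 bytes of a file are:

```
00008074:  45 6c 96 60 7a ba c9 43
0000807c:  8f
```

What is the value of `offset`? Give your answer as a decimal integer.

24726

`offset` follows `crc` (2 bytes), so it starts at byte offset 2 and occupies 2 bytes.
Bytes at offsets 2..3: 96 60.
Little-endian: lowest address holds the least-significant byte.
Reassemble most-significant byte first: 60 96 → 0x6096.
0x6096 = 24726.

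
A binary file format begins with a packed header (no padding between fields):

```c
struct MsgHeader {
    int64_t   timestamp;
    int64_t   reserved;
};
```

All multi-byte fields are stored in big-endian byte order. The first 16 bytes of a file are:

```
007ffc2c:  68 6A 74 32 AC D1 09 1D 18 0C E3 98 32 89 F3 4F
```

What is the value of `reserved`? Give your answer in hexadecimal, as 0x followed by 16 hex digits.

0x180CE3983289F34F

`reserved` follows `timestamp` (8 bytes), so it starts at byte offset 8 and occupies 8 bytes.
Bytes at offsets 8..15: 18 0C E3 98 32 89 F3 4F.
In big-endian order the high byte comes first in memory.
The bytes are already most-significant first: 0x180CE3983289F34F.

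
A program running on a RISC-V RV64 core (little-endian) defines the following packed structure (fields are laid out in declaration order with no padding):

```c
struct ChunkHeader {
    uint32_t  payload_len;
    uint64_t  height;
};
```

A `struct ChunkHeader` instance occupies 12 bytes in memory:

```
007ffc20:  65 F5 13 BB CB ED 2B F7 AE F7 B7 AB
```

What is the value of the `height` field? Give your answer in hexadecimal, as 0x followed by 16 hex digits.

`height` follows `payload_len` (4 bytes), so it starts at byte offset 4 and occupies 8 bytes.
Bytes at offsets 4..11: CB ED 2B F7 AE F7 B7 AB.
Little-endian: lowest address holds the least-significant byte.
Reassemble most-significant byte first: AB B7 F7 AE F7 2B ED CB → 0xABB7F7AEF72BEDCB.

0xABB7F7AEF72BEDCB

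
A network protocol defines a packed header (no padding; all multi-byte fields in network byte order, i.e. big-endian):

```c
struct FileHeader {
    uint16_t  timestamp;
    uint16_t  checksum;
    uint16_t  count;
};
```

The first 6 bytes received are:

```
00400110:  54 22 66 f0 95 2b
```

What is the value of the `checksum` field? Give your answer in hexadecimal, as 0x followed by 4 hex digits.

`checksum` follows `timestamp` (2 bytes), so it starts at byte offset 2 and occupies 2 bytes.
Bytes at offsets 2..3: 66 F0.
Big-endian stores the most-significant byte at the lowest address.
The bytes are already most-significant first: 0x66F0.

0x66F0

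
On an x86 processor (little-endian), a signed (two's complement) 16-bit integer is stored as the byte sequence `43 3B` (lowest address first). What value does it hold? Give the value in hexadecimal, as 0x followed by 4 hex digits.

Little-endian stores the least-significant byte at the lowest address.
Reassemble most-significant byte first: 3B 43 → 0x3B43.

0x3B43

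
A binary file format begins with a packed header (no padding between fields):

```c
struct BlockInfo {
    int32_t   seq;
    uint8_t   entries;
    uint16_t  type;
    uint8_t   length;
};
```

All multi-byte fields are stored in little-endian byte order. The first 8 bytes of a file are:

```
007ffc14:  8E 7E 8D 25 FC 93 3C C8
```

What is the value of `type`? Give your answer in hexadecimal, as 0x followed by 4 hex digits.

0x3C93

`type` follows `seq` (4 B), `entries` (1 B), so it starts at offset 4 + 1 = 5 and occupies 2 bytes.
Bytes at offsets 5..6: 93 3C.
In little-endian order the low byte comes first in memory.
Reassemble most-significant byte first: 3C 93 → 0x3C93.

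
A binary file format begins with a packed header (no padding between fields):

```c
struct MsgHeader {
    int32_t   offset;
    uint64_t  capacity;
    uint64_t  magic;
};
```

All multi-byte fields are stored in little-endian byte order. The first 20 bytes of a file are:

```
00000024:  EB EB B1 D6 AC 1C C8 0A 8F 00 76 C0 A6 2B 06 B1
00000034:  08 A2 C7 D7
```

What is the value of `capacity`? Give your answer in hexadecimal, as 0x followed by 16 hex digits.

`capacity` follows `offset` (4 bytes), so it starts at byte offset 4 and occupies 8 bytes.
Bytes at offsets 4..11: AC 1C C8 0A 8F 00 76 C0.
Little-endian: lowest address holds the least-significant byte.
Reassemble most-significant byte first: C0 76 00 8F 0A C8 1C AC → 0xC076008F0AC81CAC.

0xC076008F0AC81CAC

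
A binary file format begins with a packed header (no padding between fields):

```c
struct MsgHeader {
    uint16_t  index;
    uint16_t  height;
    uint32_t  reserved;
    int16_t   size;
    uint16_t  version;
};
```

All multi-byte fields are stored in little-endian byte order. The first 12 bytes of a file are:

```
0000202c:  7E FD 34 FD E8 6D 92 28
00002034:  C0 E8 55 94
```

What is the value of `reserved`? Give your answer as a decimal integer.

`reserved` follows `index` (2 B), `height` (2 B), so it starts at offset 2 + 2 = 4 and occupies 4 bytes.
Bytes at offsets 4..7: E8 6D 92 28.
Little-endian stores the least-significant byte at the lowest address.
Reassemble most-significant byte first: 28 92 6D E8 → 0x28926DE8.
0x28926DE8 = 680685032.

680685032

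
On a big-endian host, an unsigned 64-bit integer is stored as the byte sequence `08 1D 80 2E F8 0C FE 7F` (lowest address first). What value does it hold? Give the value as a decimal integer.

Big-endian: lowest address holds the most-significant byte.
The bytes are already most-significant first: 0x081D802EF80CFE7F.
0x081D802EF80CFE7F = 584764465846484607.

584764465846484607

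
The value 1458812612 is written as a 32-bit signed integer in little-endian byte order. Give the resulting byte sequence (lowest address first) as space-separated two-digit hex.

1458812612 in hexadecimal, padded to 32 bits, is 0x56F3B6C4.
Split into bytes (most-significant first): 56 F3 B6 C4.
Little-endian: lowest address holds the least-significant byte.
So at ascending addresses the bytes are C4 B6 F3 56.

C4 B6 F3 56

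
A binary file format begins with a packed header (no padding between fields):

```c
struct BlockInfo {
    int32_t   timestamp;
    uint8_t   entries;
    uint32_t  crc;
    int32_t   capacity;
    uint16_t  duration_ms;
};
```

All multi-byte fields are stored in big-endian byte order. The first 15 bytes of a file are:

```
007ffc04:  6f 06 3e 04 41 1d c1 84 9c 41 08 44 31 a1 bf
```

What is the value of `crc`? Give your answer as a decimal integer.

499221660

`crc` follows `timestamp` (4 B), `entries` (1 B), so it starts at offset 4 + 1 = 5 and occupies 4 bytes.
Bytes at offsets 5..8: 1D C1 84 9C.
In big-endian order the high byte comes first in memory.
The bytes are already most-significant first: 0x1DC1849C.
0x1DC1849C = 499221660.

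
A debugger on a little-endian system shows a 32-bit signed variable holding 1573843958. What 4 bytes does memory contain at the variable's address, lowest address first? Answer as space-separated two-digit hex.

1573843958 in hexadecimal, padded to 32 bits, is 0x5DCEF3F6.
Split into bytes (most-significant first): 5D CE F3 F6.
Little-endian stores the least-significant byte at the lowest address.
So at ascending addresses the bytes are F6 F3 CE 5D.

F6 F3 CE 5D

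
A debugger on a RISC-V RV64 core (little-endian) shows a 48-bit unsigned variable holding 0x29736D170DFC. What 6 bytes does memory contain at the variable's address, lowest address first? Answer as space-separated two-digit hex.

Split into bytes (most-significant first): 29 73 6D 17 0D FC.
Little-endian stores the least-significant byte at the lowest address.
So at ascending addresses the bytes are FC 0D 17 6D 73 29.

FC 0D 17 6D 73 29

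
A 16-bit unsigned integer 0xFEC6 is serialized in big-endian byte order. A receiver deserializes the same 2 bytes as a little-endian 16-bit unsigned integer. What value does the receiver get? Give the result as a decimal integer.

Stored big-endian, the bytes at ascending addresses are FE C6.
Read back as little-endian, the first byte is least significant, giving 0xC6FE.
0xC6FE = 50942.

50942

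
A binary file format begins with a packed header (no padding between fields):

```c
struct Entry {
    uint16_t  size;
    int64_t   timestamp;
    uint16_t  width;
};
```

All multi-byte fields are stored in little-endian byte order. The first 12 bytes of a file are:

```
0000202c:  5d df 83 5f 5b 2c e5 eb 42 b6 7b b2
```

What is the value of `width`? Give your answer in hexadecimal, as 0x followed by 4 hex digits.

0xB27B

`width` follows `size` (2 B), `timestamp` (8 B), so it starts at offset 2 + 8 = 10 and occupies 2 bytes.
Bytes at offsets 10..11: 7B B2.
In little-endian order the low byte comes first in memory.
Reassemble most-significant byte first: B2 7B → 0xB27B.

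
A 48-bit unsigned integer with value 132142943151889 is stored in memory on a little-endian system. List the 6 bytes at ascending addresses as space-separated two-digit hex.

11 A7 2F ED 2E 78

132142943151889 in hexadecimal, padded to 48 bits, is 0x782EED2FA711.
Split into bytes (most-significant first): 78 2E ED 2F A7 11.
In little-endian order the low byte comes first in memory.
So at ascending addresses the bytes are 11 A7 2F ED 2E 78.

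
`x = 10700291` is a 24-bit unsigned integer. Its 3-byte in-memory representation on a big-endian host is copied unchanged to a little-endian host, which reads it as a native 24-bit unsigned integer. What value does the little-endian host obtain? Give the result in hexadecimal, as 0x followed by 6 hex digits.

10700291 in 24-bit hexadecimal is 0xA34603.
Stored big-endian, the bytes at ascending addresses are A3 46 03.
Read back as little-endian, the first byte is least significant, giving 0x0346A3.

0x0346A3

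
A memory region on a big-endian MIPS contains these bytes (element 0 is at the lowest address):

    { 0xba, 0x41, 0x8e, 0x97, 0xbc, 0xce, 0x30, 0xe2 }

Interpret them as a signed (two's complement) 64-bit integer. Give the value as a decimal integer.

Big-endian: lowest address holds the most-significant byte.
The bytes are already most-significant first: 0xBA418E97BCCE30E2.
Top bit is set, so as a signed 64-bit value this is 0xBA418E97BCCE30E2 − 2^64 = -5025578926809927454.

-5025578926809927454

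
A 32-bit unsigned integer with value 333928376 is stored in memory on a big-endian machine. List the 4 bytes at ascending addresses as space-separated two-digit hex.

333928376 in hexadecimal, padded to 32 bits, is 0x13E757B8.
Split into bytes (most-significant first): 13 E7 57 B8.
In big-endian order the high byte comes first in memory.
So the memory order matches the most-significant-first order: 13 E7 57 B8.

13 E7 57 B8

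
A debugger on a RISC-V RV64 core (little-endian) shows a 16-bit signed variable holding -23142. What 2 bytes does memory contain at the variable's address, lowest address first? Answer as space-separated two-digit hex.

9A A5

Two's complement of -23142 in 16 bits: 23142 = 0x5A66; invert → 0xA599; add 1 → 0xA59A.
Split into bytes (most-significant first): A5 9A.
Little-endian: lowest address holds the least-significant byte.
So at ascending addresses the bytes are 9A A5.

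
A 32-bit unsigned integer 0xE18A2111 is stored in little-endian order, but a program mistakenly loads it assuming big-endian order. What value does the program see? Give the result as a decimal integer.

Stored little-endian, the bytes at ascending addresses are 11 21 8A E1.
Read back as big-endian, the last byte is least significant, giving 0x11218AE1.
0x11218AE1 = 287410913.

287410913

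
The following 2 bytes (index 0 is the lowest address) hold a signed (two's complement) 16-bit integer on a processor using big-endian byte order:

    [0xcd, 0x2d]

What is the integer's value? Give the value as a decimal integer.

Big-endian: lowest address holds the most-significant byte.
The bytes are already most-significant first: 0xCD2D.
Top bit is set, so as a signed 16-bit value this is 0xCD2D − 2^16 = -13011.

-13011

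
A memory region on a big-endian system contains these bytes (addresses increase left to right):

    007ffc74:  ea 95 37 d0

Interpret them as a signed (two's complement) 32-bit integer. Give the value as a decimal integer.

-359319600

In big-endian order the high byte comes first in memory.
The bytes are already most-significant first: 0xEA9537D0.
Top bit is set, so as a signed 32-bit value this is 0xEA9537D0 − 2^32 = -359319600.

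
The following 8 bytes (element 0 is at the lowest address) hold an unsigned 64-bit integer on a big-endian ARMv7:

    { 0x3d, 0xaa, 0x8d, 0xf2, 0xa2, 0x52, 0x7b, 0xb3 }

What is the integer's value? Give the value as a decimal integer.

Big-endian: lowest address holds the most-significant byte.
The bytes are already most-significant first: 0x3DAA8DF2A2527BB3.
0x3DAA8DF2A2527BB3 = 4443520055599332275.

4443520055599332275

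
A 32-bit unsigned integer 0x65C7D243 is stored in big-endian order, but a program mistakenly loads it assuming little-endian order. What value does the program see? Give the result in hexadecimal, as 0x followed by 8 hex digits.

Stored big-endian, the bytes at ascending addresses are 65 C7 D2 43.
Read back as little-endian, the first byte is least significant, giving 0x43D2C765.

0x43D2C765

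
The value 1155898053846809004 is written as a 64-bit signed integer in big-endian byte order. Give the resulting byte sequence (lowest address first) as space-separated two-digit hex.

1155898053846809004 in hexadecimal, padded to 64 bits, is 0x100A9327E01AB9AC.
Split into bytes (most-significant first): 10 0A 93 27 E0 1A B9 AC.
In big-endian order the high byte comes first in memory.
So the memory order matches the most-significant-first order: 10 0A 93 27 E0 1A B9 AC.

10 0A 93 27 E0 1A B9 AC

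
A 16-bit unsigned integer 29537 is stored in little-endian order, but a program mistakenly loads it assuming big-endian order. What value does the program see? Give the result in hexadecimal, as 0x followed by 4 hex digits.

29537 in 16-bit hexadecimal is 0x7361.
Stored little-endian, the bytes at ascending addresses are 61 73.
Read back as big-endian, the last byte is least significant, giving 0x6173.

0x6173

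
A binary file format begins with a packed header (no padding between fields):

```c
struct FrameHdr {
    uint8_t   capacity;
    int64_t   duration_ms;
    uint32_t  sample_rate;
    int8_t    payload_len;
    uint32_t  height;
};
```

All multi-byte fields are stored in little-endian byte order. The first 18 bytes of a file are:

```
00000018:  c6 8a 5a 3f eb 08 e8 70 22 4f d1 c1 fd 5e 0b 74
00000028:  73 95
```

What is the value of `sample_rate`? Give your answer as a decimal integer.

`sample_rate` follows `capacity` (1 B), `duration_ms` (8 B), so it starts at offset 1 + 8 = 9 and occupies 4 bytes.
Bytes at offsets 9..12: 4F D1 C1 FD.
Little-endian: lowest address holds the least-significant byte.
Reassemble most-significant byte first: FD C1 D1 4F → 0xFDC1D14F.
0xFDC1D14F = 4257337679.

4257337679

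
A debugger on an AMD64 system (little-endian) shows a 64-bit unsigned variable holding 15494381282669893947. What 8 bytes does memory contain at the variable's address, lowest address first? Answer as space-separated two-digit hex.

15494381282669893947 in hexadecimal, padded to 64 bits, is 0xD70719AF1000193B.
Split into bytes (most-significant first): D7 07 19 AF 10 00 19 3B.
Little-endian stores the least-significant byte at the lowest address.
So at ascending addresses the bytes are 3B 19 00 10 AF 19 07 D7.

3B 19 00 10 AF 19 07 D7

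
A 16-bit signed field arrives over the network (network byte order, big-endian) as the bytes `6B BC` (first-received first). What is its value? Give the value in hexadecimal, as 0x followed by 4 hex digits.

Big-endian: lowest address holds the most-significant byte.
The bytes are already most-significant first: 0x6BBC.

0x6BBC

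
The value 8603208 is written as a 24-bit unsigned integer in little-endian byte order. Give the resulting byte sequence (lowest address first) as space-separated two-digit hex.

8603208 in hexadecimal, padded to 24 bits, is 0x834648.
Split into bytes (most-significant first): 83 46 48.
Little-endian: lowest address holds the least-significant byte.
So at ascending addresses the bytes are 48 46 83.

48 46 83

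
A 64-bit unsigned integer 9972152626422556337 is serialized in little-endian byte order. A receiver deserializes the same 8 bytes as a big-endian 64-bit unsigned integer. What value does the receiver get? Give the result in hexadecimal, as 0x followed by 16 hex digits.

0xB126E59FFA33648A

9972152626422556337 in 64-bit hexadecimal is 0x8A6433FA9FE526B1.
Stored little-endian, the bytes at ascending addresses are B1 26 E5 9F FA 33 64 8A.
Read back as big-endian, the last byte is least significant, giving 0xB126E59FFA33648A.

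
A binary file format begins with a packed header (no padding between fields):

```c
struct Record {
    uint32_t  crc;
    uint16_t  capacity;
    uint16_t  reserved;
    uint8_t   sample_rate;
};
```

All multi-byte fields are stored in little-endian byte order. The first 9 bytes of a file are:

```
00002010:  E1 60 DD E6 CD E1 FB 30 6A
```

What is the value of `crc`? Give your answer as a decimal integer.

3873267937

`crc` is the first field, at byte offset 0, occupying 4 bytes.
Bytes at offsets 0..3: E1 60 DD E6.
In little-endian order the low byte comes first in memory.
Reassemble most-significant byte first: E6 DD 60 E1 → 0xE6DD60E1.
0xE6DD60E1 = 3873267937.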